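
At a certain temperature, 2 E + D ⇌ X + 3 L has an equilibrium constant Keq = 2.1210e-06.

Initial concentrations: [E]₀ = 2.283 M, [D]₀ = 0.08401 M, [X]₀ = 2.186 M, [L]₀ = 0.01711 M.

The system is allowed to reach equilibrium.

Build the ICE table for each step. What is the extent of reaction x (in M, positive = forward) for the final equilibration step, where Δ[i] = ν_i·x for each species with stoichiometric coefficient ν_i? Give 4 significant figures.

Q₀ = 2.5007e-05 vs Keq = 2.1210e-06 ⇒ Q>K, reverse
Step 1:
                  E         D         X         L
  Initial     2.283   0.08401     2.186   0.01711
  Change   0.006321  0.003161 -0.003161 -0.009482
  Equil       2.289   0.08717     2.183  0.007628
  solve Keq expr → x = -0.003161; check Q = 2.1210e-06

x = -0.003161 M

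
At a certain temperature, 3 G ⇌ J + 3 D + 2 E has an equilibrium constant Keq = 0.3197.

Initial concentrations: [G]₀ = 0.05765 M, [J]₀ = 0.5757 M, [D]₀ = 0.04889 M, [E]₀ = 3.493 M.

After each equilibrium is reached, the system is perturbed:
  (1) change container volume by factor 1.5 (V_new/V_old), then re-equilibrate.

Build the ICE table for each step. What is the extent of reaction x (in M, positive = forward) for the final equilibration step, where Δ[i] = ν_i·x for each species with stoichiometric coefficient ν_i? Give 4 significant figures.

x = 0.002018 M

Q₀ = 4.284 vs Keq = 0.3197 ⇒ Q>K, reverse
Step 1:
                  G         J         D         E
  init      0.05765    0.5757   0.04889     3.493
  Δ         0.02072 -0.006907  -0.02072  -0.01381
  eq        0.07837    0.5688   0.02817     3.479
  solve Keq expr → x = -0.006907; check Q = 0.3197
Then change container volume by factor 1.5 (V_new/V_old).
Step 2:
                  G         J         D         E
  init      0.05225    0.3792   0.01878     2.319
  Δ       -0.006053  0.002018  0.006053  0.004035
  eq        0.04619    0.3812   0.02483     2.323
  solve Keq expr → x = 0.002018; check Q = 0.3197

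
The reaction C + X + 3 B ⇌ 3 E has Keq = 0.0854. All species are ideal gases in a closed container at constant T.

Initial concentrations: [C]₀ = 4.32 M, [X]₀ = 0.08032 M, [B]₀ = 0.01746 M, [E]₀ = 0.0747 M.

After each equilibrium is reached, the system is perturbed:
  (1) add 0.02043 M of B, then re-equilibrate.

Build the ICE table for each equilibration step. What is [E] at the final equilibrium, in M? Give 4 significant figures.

Q₀ = 225.7 vs Keq = 0.0854 ⇒ Q>K, reverse
Step 1:
                  C         X         B         E
  I            4.32   0.08032   0.01746    0.0747
  C         0.01727   0.01727    0.0518   -0.0518
  E           4.337   0.09759   0.06926    0.0229
  solve Keq expr → x = -0.01727; check Q = 0.0854
Then add 0.02043 M of B.
Step 2:
                  C         X         B         E
  I           4.337   0.09759   0.08969    0.0229
  C       -0.001651 -0.001651 -0.004954  0.004954
  E           4.336   0.09594   0.08474   0.02785
  solve Keq expr → x = 0.001651; check Q = 0.0854

[E]_eq = 0.02785 M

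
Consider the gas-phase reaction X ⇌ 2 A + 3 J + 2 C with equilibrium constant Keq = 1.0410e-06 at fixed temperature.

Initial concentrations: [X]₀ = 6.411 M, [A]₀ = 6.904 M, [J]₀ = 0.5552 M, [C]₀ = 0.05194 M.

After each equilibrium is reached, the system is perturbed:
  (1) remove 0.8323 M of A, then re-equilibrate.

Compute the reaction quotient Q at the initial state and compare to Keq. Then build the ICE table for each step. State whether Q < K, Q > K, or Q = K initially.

Q₀ = 0.003433 vs Keq = 1.0410e-06 ⇒ Q>K, reverse
Step 1:
                  X         A         J         C
  init        6.411     6.904    0.5552   0.05194
  Δ          0.0254   -0.0508   -0.0762   -0.0508
  eq          6.436     6.853     0.479  0.001139
  solve Keq expr → x = -0.0254; check Q = 1.0410e-06
Then remove 0.8323 M of A.
Step 2:
                  X         A         J         C
  init        6.436     6.021     0.479  0.001139
  Δ       -7.8251e-05 1.5650e-04 2.3475e-04 1.5650e-04
  eq          6.436     6.021    0.4792  0.001296
  solve Keq expr → x = 7.8251e-05; check Q = 1.0410e-06

Q₀ = 0.003433; Q > K (proceeds reverse)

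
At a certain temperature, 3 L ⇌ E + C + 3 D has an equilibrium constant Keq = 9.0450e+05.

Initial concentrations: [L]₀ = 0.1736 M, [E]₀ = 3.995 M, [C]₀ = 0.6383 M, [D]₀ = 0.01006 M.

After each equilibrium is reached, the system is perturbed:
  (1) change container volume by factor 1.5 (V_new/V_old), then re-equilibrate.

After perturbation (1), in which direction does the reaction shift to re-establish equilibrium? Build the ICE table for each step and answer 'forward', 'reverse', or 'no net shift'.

Q₀ = 4.9623e-04 vs Keq = 9.0450e+05 ⇒ Q<K, forward
Step 1:
                   L          E          C          D
  Initial     0.1736      3.995     0.6383    0.01006
  Change      -0.171    0.05699    0.05699      0.171
  Equil     0.002644      4.052     0.6953      0.181
  solve Keq expr → x = 0.05699; check Q = 9.0450e+05
Then change container volume by factor 1.5 (V_new/V_old).
Step 2:
                   L          E          C          D
  Initial   0.001762      2.701     0.4635     0.1207
  Change  -4.1268e-04 1.3756e-04 1.3756e-04 4.1268e-04
  Equil      0.00135      2.701     0.4637     0.1211
  solve Keq expr → x = 1.3756e-04; check Q = 9.0450e+05

Direction: forward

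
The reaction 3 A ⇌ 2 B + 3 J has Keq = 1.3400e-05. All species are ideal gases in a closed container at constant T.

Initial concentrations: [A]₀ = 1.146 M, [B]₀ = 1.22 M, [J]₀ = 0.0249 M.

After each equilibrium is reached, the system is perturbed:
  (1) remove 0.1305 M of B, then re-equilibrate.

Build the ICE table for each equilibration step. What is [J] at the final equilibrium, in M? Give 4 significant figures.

[J]_eq = 0.02568 M

Q₀ = 1.5267e-05 vs Keq = 1.3400e-05 ⇒ Q>K, reverse
Step 1:
                  A         B         J
  I           1.146      1.22    0.0249
  C        0.001029 -6.8618e-04 -0.001029
  E           1.147     1.219   0.02387
  solve Keq expr → x = -3.4309e-04; check Q = 1.3400e-05
Then remove 0.1305 M of B.
Step 2:
                  A         B         J
  I           1.147     1.089   0.02387
  C       -0.001812  0.001208  0.001812
  E           1.145      1.09   0.02568
  solve Keq expr → x = 6.0384e-04; check Q = 1.3400e-05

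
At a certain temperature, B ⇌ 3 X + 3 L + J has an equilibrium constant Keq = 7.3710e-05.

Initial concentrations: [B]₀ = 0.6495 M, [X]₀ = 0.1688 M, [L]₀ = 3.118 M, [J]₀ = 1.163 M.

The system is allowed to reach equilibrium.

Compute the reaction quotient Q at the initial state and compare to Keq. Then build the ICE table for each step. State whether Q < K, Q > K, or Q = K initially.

Q₀ = 0.2611; Q > K (proceeds reverse)

Q₀ = 0.2611 vs Keq = 7.3710e-05 ⇒ Q>K, reverse
Step 1:
                   B          X          L          J
  Initial     0.6495     0.1688      3.118      1.163
  Change     0.05222    -0.1567    -0.1567   -0.05222
  Equil       0.7017    0.01215      2.961      1.111
  solve Keq expr → x = -0.05222; check Q = 7.3710e-05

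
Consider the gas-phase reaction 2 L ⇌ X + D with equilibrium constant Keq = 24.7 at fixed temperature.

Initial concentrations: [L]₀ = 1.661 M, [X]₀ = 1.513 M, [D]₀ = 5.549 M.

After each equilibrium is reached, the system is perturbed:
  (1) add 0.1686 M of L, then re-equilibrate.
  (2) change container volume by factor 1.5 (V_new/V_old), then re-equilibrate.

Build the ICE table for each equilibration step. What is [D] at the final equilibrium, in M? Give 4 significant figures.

Q₀ = 3.043 vs Keq = 24.7 ⇒ Q<K, forward
Step 1:
                   L          X          D
  init         1.661      1.513      5.549
  Δ          -0.9632     0.4816     0.4816
  eq          0.6978      1.995      6.031
  solve Keq expr → x = 0.4816; check Q = 24.7
Then add 0.1686 M of L.
Step 2:
                   L          X          D
  init        0.8664      1.995      6.031
  Δ          -0.1511    0.07554    0.07554
  eq          0.7154       2.07      6.106
  solve Keq expr → x = 0.07554; check Q = 24.7
Then change container volume by factor 1.5 (V_new/V_old).
Step 3:
                   L          X          D
  init        0.4769       1.38      4.071
  Δ                0          0          0
  eq          0.4769       1.38      4.071
  solve Keq expr → x = 0; check Q = 24.7

[D]_eq = 4.071 M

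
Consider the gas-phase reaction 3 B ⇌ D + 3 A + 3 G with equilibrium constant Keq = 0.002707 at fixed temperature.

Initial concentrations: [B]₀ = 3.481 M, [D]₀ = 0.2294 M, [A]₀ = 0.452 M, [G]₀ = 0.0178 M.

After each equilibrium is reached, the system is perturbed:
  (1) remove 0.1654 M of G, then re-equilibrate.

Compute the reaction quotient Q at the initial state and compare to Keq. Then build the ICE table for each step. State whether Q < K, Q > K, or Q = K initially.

Q₀ = 2.8324e-09; Q < K (proceeds forward)

Q₀ = 2.8324e-09 vs Keq = 0.002707 ⇒ Q<K, forward
Step 1:
                    B           D           A           G
  Initial       3.481      0.2294       0.452      0.0178
  Change      -0.5393      0.1798      0.5393      0.5393
  Equil         2.942      0.4092      0.9913      0.5571
  solve Keq expr → x = 0.1798; check Q = 0.002707
Then remove 0.1654 M of G.
Step 2:
                    B           D           A           G
  Initial       2.942      0.4092      0.9913      0.3917
  Change     -0.09107     0.03036     0.09107     0.09107
  Equil         2.851      0.4395       1.082      0.4828
  solve Keq expr → x = 0.03036; check Q = 0.002707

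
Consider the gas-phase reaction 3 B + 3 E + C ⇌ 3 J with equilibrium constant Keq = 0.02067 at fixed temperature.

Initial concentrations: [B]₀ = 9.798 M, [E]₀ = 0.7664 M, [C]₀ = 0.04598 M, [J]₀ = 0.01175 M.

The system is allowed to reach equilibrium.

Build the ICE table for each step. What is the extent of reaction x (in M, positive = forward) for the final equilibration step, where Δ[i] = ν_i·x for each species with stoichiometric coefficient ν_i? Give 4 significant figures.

Q₀ = 8.3323e-08 vs Keq = 0.02067 ⇒ Q<K, forward
Step 1:
                   B          E          C          J
  init         9.798     0.7664    0.04598    0.01175
  Δ          -0.1359    -0.1359   -0.04529     0.1359
  eq           9.662     0.6305 6.8836e-04     0.1476
  solve Keq expr → x = 0.04529; check Q = 0.02067

x = 0.04529 M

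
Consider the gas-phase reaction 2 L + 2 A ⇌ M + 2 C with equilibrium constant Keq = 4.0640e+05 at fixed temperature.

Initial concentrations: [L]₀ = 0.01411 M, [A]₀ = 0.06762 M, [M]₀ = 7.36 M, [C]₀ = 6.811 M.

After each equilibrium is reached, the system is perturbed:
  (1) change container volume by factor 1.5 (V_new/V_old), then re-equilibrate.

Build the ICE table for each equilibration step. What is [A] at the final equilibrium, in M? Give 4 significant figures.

[A]_eq = 0.143 M

Q₀ = 3.7506e+08 vs Keq = 4.0640e+05 ⇒ Q>K, reverse
Step 1:
                    L           A           M           C
  init        0.01411     0.06762        7.36       6.811
  Δ            0.1295      0.1295    -0.06475     -0.1295
  eq           0.1436      0.1971       7.295       6.681
  solve Keq expr → x = -0.06475; check Q = 4.0640e+05
Then change container volume by factor 1.5 (V_new/V_old).
Step 2:
                    L           A           M           C
  init        0.09574      0.1314       4.863       4.454
  Δ           0.01163     0.01163   -0.005817    -0.01163
  eq           0.1074       0.143       4.858       4.443
  solve Keq expr → x = -0.005817; check Q = 4.0640e+05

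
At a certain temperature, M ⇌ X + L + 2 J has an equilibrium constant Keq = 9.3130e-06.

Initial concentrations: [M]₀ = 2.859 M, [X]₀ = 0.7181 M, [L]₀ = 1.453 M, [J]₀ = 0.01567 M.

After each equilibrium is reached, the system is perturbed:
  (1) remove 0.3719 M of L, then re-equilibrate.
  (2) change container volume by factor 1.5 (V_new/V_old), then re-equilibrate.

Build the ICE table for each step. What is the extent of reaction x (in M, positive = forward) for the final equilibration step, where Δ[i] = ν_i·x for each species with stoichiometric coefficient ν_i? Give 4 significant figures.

Q₀ = 8.9614e-05 vs Keq = 9.3130e-06 ⇒ Q>K, reverse
Step 1:
                    M           X           L           J
  Initial       2.859      0.7181       1.453     0.01567
  Change     0.005293   -0.005293   -0.005293    -0.01059
  Equil         2.864      0.7128       1.448    0.005084
  solve Keq expr → x = -0.005293; check Q = 9.3130e-06
Then remove 0.3719 M of L.
Step 2:
                    M           X           L           J
  Initial       2.864      0.7128       1.076    0.005084
  Change  -4.0524e-04  4.0524e-04  4.0524e-04  8.1048e-04
  Equil         2.864      0.7132       1.076    0.005895
  solve Keq expr → x = 4.0524e-04; check Q = 9.3130e-06
Then change container volume by factor 1.5 (V_new/V_old).
Step 3:
                    M           X           L           J
  Initial       1.909      0.4755      0.7175     0.00393
  Change    -0.001633    0.001633    0.001633    0.003266
  Equil         1.908      0.4771      0.7191    0.007196
  solve Keq expr → x = 0.001633; check Q = 9.3130e-06

x = 0.001633 M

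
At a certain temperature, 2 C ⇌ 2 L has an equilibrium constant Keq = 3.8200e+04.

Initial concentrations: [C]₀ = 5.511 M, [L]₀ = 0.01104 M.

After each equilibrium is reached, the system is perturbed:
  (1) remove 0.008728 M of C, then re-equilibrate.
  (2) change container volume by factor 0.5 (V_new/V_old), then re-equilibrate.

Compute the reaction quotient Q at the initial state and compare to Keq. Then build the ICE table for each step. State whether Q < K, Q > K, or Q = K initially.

Q₀ = 4.0131e-06 vs Keq = 3.8200e+04 ⇒ Q<K, forward
Step 1:
                    C           L
  init          5.511     0.01104
  Δ            -5.483       5.483
  eq          0.02811       5.494
  solve Keq expr → x = 2.741; check Q = 3.8200e+04
Then remove 0.008728 M of C.
Step 2:
                    C           L
  init        0.01938       5.494
  Δ          0.008684   -0.008684
  eq          0.02806       5.485
  solve Keq expr → x = -0.004342; check Q = 3.8200e+04
Then change container volume by factor 0.5 (V_new/V_old).
Step 3:
                    C           L
  init        0.05613       10.97
  Δ                 0           0
  eq          0.05613       10.97
  solve Keq expr → x = 0; check Q = 3.8200e+04

Q₀ = 4.0131e-06; Q < K (proceeds forward)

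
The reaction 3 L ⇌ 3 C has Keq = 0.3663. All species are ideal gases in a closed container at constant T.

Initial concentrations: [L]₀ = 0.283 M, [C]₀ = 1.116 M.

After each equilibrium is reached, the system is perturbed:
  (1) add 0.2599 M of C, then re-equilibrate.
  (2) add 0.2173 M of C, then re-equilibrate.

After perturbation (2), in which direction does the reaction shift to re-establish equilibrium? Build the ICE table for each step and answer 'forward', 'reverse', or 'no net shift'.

Q₀ = 61.32 vs Keq = 0.3663 ⇒ Q>K, reverse
Step 1:
                  L         C
  Initial     0.283     1.116
  Change     0.5325   -0.5325
  Equil      0.8155    0.5835
  solve Keq expr → x = -0.1775; check Q = 0.3663
Then add 0.2599 M of C.
Step 2:
                  L         C
  Initial    0.8155    0.8434
  Change     0.1515   -0.1515
  Equil       0.967    0.6919
  solve Keq expr → x = -0.0505; check Q = 0.3663
Then add 0.2173 M of C.
Step 3:
                  L         C
  Initial     0.967    0.9092
  Change     0.1267   -0.1267
  Equil       1.094    0.7825
  solve Keq expr → x = -0.04222; check Q = 0.3663

Direction: reverse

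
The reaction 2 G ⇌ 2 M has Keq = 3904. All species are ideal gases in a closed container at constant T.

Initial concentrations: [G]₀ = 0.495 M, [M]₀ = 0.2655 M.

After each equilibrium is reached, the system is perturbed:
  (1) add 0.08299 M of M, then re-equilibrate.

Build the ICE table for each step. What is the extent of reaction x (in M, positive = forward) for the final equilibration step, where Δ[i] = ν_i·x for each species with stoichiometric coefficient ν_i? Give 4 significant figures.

x = -6.5365e-04 M

Q₀ = 0.2877 vs Keq = 3904 ⇒ Q<K, forward
Step 1:
                  G         M
  I           0.495    0.2655
  C          -0.483     0.483
  E         0.01198    0.7485
  solve Keq expr → x = 0.2415; check Q = 3904
Then add 0.08299 M of M.
Step 2:
                  G         M
  I         0.01198    0.8315
  C        0.001307 -0.001307
  E         0.01329    0.8302
  solve Keq expr → x = -6.5365e-04; check Q = 3904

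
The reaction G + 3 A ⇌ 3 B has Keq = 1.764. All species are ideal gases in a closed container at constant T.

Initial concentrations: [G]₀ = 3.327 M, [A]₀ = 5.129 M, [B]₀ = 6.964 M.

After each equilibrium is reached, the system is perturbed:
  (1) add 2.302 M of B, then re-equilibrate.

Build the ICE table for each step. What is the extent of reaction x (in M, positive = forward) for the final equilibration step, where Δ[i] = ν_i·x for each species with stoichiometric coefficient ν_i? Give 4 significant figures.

Q₀ = 0.7524 vs Keq = 1.764 ⇒ Q<K, forward
Step 1:
                    G           A           B
  I             3.327       5.129       6.964
  C            -0.248      -0.744       0.744
  E             3.079       4.385       7.708
  solve Keq expr → x = 0.248; check Q = 1.764
Then add 2.302 M of B.
Step 2:
                    G           A           B
  I             3.079       4.385       10.01
  C            0.2495      0.7486     -0.7486
  E             3.329       5.134       9.261
  solve Keq expr → x = -0.2495; check Q = 1.764

x = -0.2495 M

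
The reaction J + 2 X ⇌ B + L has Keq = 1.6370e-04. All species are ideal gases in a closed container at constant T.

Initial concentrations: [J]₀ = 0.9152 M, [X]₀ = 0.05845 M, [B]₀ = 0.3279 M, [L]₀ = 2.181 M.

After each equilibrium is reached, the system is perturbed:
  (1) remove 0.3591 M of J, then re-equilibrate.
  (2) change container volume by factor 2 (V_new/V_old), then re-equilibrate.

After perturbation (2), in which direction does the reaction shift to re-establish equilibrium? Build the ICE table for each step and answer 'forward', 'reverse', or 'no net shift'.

Direction: reverse

Q₀ = 228.7 vs Keq = 1.6370e-04 ⇒ Q>K, reverse
Step 1:
                  J         X         B         L
  Initial    0.9152   0.05845    0.3279     2.181
  Change     0.3278    0.6557   -0.3278   -0.3278
  Equil       1.243    0.7141 5.6000e-05     1.853
  solve Keq expr → x = -0.3278; check Q = 1.6370e-04
Then remove 0.3591 M of J.
Step 2:
                  J         X         B         L
  Initial    0.8839    0.7141 5.6000e-05     1.853
  Change  1.6173e-05 3.2346e-05 -1.6173e-05 -1.6173e-05
  Equil       0.884    0.7142 3.9827e-05     1.853
  solve Keq expr → x = -1.6173e-05; check Q = 1.6370e-04
Then change container volume by factor 2 (V_new/V_old).
Step 3:
                  J         X         B         L
  Initial     0.442    0.3571 1.9913e-05    0.9266
  Change  9.9553e-06 1.9911e-05 -9.9553e-06 -9.9553e-06
  Equil       0.442    0.3571 9.9582e-06    0.9266
  solve Keq expr → x = -9.9553e-06; check Q = 1.6370e-04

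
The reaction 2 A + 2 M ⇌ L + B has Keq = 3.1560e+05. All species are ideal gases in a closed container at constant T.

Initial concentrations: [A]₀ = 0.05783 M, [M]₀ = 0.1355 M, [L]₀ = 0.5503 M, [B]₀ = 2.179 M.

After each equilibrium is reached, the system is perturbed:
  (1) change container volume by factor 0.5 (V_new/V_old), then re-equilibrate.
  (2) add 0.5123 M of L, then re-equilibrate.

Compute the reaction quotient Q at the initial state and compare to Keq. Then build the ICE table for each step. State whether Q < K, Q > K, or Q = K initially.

Q₀ = 1.9529e+04 vs Keq = 3.1560e+05 ⇒ Q<K, forward
Step 1:
                  A         M         L         B
  I         0.05783    0.1355    0.5503     2.179
  C        -0.03751  -0.03751   0.01876   0.01876
  E         0.02032   0.09799    0.5691     2.198
  solve Keq expr → x = 0.01876; check Q = 3.1560e+05
Then change container volume by factor 0.5 (V_new/V_old).
Step 2:
                  A         M         L         B
  I         0.04063     0.196     1.138     4.396
  C        -0.01813  -0.01813  0.009066  0.009066
  E          0.0225    0.1778     1.147     4.405
  solve Keq expr → x = 0.009066; check Q = 3.1560e+05
Then add 0.5123 M of L.
Step 3:
                  A         M         L         B
  I          0.0225    0.1778     1.659     4.405
  C        0.003952  0.003952 -0.001976 -0.001976
  E         0.02645    0.1818     1.658     4.403
  solve Keq expr → x = -0.001976; check Q = 3.1560e+05

Q₀ = 1.9529e+04; Q < K (proceeds forward)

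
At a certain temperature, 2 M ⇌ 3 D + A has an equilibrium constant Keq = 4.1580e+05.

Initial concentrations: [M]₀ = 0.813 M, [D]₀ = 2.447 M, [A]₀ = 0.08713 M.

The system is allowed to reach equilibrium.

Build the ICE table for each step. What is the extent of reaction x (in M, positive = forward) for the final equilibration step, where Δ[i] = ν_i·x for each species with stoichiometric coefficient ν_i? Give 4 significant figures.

x = 0.4027 M

Q₀ = 1.931 vs Keq = 4.1580e+05 ⇒ Q<K, forward
Step 1:
                   M          D          A
  init         0.813      2.447    0.08713
  Δ          -0.8054      1.208     0.4027
  eq        0.007585      3.655     0.4898
  solve Keq expr → x = 0.4027; check Q = 4.1580e+05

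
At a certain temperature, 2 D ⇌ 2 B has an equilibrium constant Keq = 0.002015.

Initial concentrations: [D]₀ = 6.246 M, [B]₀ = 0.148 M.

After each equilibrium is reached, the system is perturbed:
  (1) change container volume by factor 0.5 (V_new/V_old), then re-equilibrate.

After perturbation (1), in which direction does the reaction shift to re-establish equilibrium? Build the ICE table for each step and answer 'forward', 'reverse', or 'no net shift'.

Direction: no net shift

Q₀ = 5.6146e-04 vs Keq = 0.002015 ⇒ Q<K, forward
Step 1:
                   D          B
  Initial      6.246      0.148
  Change     -0.1267     0.1267
  Equil        6.119     0.2747
  solve Keq expr → x = 0.06334; check Q = 0.002015
Then change container volume by factor 0.5 (V_new/V_old).
Step 2:
                   D          B
  Initial      12.24     0.5494
  Change           0          0
  Equil        12.24     0.5494
  solve Keq expr → x = 0; check Q = 0.002015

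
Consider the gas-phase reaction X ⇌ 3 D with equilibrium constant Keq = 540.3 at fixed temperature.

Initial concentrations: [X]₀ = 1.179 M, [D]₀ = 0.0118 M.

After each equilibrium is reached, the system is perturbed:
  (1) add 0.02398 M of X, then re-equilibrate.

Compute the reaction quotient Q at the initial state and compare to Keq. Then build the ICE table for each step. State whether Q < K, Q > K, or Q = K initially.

Q₀ = 1.3936e-06 vs Keq = 540.3 ⇒ Q<K, forward
Step 1:
                  X         D
  I           1.179    0.0118
  C           -1.11      3.33
  E         0.06906     3.342
  solve Keq expr → x = 1.11; check Q = 540.3
Then add 0.02398 M of X.
Step 2:
                  X         D
  I         0.09304     3.342
  C        -0.02016   0.06048
  E         0.07288     3.402
  solve Keq expr → x = 0.02016; check Q = 540.3

Q₀ = 1.3936e-06; Q < K (proceeds forward)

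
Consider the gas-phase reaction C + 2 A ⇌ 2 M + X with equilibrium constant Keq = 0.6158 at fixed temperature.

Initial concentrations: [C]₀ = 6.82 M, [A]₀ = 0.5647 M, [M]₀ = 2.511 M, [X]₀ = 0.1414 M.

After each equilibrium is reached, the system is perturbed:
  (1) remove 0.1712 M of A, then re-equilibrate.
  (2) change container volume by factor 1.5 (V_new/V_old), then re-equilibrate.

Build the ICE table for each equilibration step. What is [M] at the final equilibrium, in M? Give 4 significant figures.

[M]_eq = 1.652 M

Q₀ = 0.4099 vs Keq = 0.6158 ⇒ Q<K, forward
Step 1:
                    C           A           M           X
  init           6.82      0.5647       2.511      0.1414
  Δ          -0.02601    -0.05201     0.05201     0.02601
  eq            6.794      0.5127       2.563      0.1674
  solve Keq expr → x = 0.02601; check Q = 0.6158
Then remove 0.1712 M of A.
Step 2:
                    C           A           M           X
  init          6.794      0.3415       2.563      0.1674
  Δ           0.04258     0.08517    -0.08517    -0.04258
  eq            6.837      0.4267       2.478      0.1248
  solve Keq expr → x = -0.04258; check Q = 0.6158
Then change container volume by factor 1.5 (V_new/V_old).
Step 3:
                    C           A           M           X
  init          4.558      0.2844       1.652     0.08321
  Δ                 0           0           0           0
  eq            4.558      0.2844       1.652     0.08321
  solve Keq expr → x = 0; check Q = 0.6158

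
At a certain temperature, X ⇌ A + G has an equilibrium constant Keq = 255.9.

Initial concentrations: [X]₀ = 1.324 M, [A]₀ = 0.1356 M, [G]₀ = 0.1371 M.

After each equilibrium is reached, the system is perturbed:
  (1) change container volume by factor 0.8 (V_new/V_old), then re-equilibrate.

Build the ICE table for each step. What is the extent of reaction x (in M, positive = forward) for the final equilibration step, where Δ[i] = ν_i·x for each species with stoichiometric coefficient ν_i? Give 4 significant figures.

x = -0.002539 M

Q₀ = 0.01404 vs Keq = 255.9 ⇒ Q<K, forward
Step 1:
                  X         A         G
  Initial     1.324    0.1356    0.1371
  Change     -1.316     1.316     1.316
  Equil     0.00824     1.451     1.453
  solve Keq expr → x = 1.316; check Q = 255.9
Then change container volume by factor 0.8 (V_new/V_old).
Step 2:
                  X         A         G
  Initial    0.0103     1.814     1.816
  Change   0.002539 -0.002539 -0.002539
  Equil     0.01284     1.812     1.814
  solve Keq expr → x = -0.002539; check Q = 255.9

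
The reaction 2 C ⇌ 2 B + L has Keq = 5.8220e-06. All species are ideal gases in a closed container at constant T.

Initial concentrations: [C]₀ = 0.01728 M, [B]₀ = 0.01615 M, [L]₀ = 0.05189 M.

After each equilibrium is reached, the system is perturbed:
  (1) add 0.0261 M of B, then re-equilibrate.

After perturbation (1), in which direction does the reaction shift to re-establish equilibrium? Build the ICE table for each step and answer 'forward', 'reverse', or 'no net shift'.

Direction: reverse

Q₀ = 0.04533 vs Keq = 5.8220e-06 ⇒ Q>K, reverse
Step 1:
                    C           B           L
  Initial     0.01728     0.01615     0.05189
  Change      0.01577    -0.01577   -0.007885
  Equil       0.03305  3.8015e-04     0.04401
  solve Keq expr → x = -0.007885; check Q = 5.8220e-06
Then add 0.0261 M of B.
Step 2:
                    C           B           L
  Initial     0.03305     0.02648     0.04401
  Change      0.02568    -0.02568    -0.01284
  Equil       0.05873  8.0266e-04     0.03117
  solve Keq expr → x = -0.01284; check Q = 5.8220e-06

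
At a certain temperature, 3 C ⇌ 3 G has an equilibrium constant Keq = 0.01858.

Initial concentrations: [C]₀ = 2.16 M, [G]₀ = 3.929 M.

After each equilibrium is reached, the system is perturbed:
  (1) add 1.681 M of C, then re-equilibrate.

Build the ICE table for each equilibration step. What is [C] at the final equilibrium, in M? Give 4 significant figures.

Q₀ = 6.018 vs Keq = 0.01858 ⇒ Q>K, reverse
Step 1:
                    C           G
  Initial        2.16       3.929
  Change        2.654      -2.654
  Equil         4.814       1.275
  solve Keq expr → x = -0.8847; check Q = 0.01858
Then add 1.681 M of C.
Step 2:
                    C           G
  Initial       6.495       1.275
  Change       -0.352       0.352
  Equil         6.143       1.627
  solve Keq expr → x = 0.1173; check Q = 0.01858

[C]_eq = 6.143 M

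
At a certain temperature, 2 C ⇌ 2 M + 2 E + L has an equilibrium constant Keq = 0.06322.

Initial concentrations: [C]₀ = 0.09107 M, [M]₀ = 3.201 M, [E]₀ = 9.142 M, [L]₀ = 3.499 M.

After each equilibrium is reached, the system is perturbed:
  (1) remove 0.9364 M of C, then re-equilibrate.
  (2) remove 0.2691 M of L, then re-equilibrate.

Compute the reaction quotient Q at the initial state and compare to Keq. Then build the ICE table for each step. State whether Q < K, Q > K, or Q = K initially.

Q₀ = 3.6128e+05 vs Keq = 0.06322 ⇒ Q>K, reverse
Step 1:
                   C          M          E          L
  Initial    0.09107      3.201      9.142      3.499
  Change       3.106     -3.106     -3.106     -1.553
  Equil        3.197    0.09544      6.036      1.946
  solve Keq expr → x = -1.553; check Q = 0.06322
Then remove 0.9364 M of C.
Step 2:
                   C          M          E          L
  Initial       2.26    0.09544      6.036      1.946
  Change     0.02663   -0.02663   -0.02663   -0.01331
  Equil        2.287    0.06882       6.01      1.933
  solve Keq expr → x = -0.01331; check Q = 0.06322
Then remove 0.2691 M of L.
Step 3:
                   C          M          E          L
  Initial      2.287    0.06882       6.01      1.664
  Change   -0.005073   0.005073   0.005073   0.002537
  Equil        2.282    0.07389      6.015      1.666
  solve Keq expr → x = 0.002537; check Q = 0.06322

Q₀ = 3.6128e+05; Q > K (proceeds reverse)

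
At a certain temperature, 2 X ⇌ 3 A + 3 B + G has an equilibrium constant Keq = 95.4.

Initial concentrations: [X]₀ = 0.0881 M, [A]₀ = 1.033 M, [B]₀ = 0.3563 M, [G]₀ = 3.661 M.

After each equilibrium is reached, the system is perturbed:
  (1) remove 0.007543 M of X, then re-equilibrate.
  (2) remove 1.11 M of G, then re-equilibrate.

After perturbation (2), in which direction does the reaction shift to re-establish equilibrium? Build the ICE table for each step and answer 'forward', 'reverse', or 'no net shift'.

Q₀ = 23.52 vs Keq = 95.4 ⇒ Q<K, forward
Step 1:
                   X          A          B          G
  I           0.0881      1.033     0.3563      3.661
  C         -0.03157    0.04735    0.04735    0.01578
  E          0.05653       1.08     0.4036      3.677
  solve Keq expr → x = 0.01578; check Q = 95.4
Then remove 0.007543 M of X.
Step 2:
                   X          A          B          G
  I          0.04899       1.08     0.4036      3.677
  C          0.00527  -0.007905  -0.007905  -0.002635
  E          0.05426      1.072     0.3957      3.674
  solve Keq expr → x = -0.002635; check Q = 95.4
Then remove 1.11 M of G.
Step 3:
                   X          A          B          G
  I          0.05426      1.072     0.3957      2.564
  C        -0.006554    0.00983    0.00983   0.003277
  E          0.04771      1.082     0.4056      2.567
  solve Keq expr → x = 0.003277; check Q = 95.4

Direction: forward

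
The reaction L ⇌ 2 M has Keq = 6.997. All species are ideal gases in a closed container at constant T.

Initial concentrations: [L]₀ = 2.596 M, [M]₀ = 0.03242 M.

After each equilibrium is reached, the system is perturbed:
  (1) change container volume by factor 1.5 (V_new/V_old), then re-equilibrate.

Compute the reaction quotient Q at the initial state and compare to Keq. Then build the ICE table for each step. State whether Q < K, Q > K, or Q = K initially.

Q₀ = 4.0488e-04 vs Keq = 6.997 ⇒ Q<K, forward
Step 1:
                  L         M
  init        2.596   0.03242
  Δ          -1.419     2.838
  eq          1.177      2.87
  solve Keq expr → x = 1.419; check Q = 6.997
Then change container volume by factor 1.5 (V_new/V_old).
Step 2:
                  L         M
  init       0.7848     1.913
  Δ         -0.1209    0.2419
  eq         0.6639     2.155
  solve Keq expr → x = 0.1209; check Q = 6.997

Q₀ = 4.0488e-04; Q < K (proceeds forward)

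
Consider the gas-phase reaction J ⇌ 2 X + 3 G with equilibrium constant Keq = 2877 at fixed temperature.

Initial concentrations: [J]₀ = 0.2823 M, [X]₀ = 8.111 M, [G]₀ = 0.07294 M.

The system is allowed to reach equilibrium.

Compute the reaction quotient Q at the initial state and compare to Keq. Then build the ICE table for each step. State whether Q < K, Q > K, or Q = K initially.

Q₀ = 0.09043; Q < K (proceeds forward)

Q₀ = 0.09043 vs Keq = 2877 ⇒ Q<K, forward
Step 1:
                   J          X          G
  Initial     0.2823      8.111    0.07294
  Change     -0.2653     0.5306     0.7958
  Equil      0.01702      8.642     0.8688
  solve Keq expr → x = 0.2653; check Q = 2877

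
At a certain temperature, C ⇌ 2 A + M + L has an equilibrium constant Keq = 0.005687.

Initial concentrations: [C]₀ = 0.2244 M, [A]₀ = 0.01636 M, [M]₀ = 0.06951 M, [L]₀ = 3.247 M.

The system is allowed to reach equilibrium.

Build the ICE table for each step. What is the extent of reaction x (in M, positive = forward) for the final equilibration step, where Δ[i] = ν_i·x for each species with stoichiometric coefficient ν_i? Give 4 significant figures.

x = 0.02267 M

Q₀ = 2.6920e-04 vs Keq = 0.005687 ⇒ Q<K, forward
Step 1:
                   C          A          M          L
  I           0.2244    0.01636    0.06951      3.247
  C         -0.02267    0.04534    0.02267    0.02267
  E           0.2017     0.0617    0.09218       3.27
  solve Keq expr → x = 0.02267; check Q = 0.005687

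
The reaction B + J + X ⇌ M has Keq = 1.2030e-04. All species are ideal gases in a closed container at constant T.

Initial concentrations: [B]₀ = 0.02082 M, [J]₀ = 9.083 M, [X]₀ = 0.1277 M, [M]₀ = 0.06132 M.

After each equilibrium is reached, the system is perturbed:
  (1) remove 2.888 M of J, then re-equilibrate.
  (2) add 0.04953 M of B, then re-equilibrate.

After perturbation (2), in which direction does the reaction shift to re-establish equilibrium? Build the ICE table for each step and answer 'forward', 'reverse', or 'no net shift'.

Q₀ = 2.539 vs Keq = 1.2030e-04 ⇒ Q>K, reverse
Step 1:
                   B          J          X          M
  init       0.02082      9.083     0.1277    0.06132
  Δ           0.0613     0.0613     0.0613    -0.0613
  eq         0.08212      9.144      0.189 1.7075e-05
  solve Keq expr → x = -0.0613; check Q = 1.2030e-04
Then remove 2.888 M of J.
Step 2:
                   B          J          X          M
  init       0.08212      6.256      0.189 1.7075e-05
  Δ       5.3915e-06 5.3915e-06 5.3915e-06 -5.3915e-06
  eq         0.08213      6.256      0.189 1.1683e-05
  solve Keq expr → x = -5.3915e-06; check Q = 1.2030e-04
Then add 0.04953 M of B.
Step 3:
                   B          J          X          M
  init        0.1317      6.256      0.189 1.1683e-05
  Δ       -7.0441e-06 -7.0441e-06 -7.0441e-06 7.0441e-06
  eq          0.1317      6.256      0.189 1.8727e-05
  solve Keq expr → x = 7.0441e-06; check Q = 1.2030e-04

Direction: forward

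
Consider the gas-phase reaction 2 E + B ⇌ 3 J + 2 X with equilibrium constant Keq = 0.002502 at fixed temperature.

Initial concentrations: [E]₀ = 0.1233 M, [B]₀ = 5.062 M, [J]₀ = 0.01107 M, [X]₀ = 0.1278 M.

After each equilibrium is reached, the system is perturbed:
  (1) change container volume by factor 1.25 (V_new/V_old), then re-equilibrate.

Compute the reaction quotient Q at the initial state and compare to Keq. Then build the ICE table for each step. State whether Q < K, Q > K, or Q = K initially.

Q₀ = 2.8791e-07; Q < K (proceeds forward)

Q₀ = 2.8791e-07 vs Keq = 0.002502 ⇒ Q<K, forward
Step 1:
                   E          B          J          X
  I           0.1233      5.062    0.01107     0.1278
  C         -0.06377   -0.03188    0.09565    0.06377
  E          0.05953       5.03     0.1067     0.1916
  solve Keq expr → x = 0.03188; check Q = 0.002502
Then change container volume by factor 1.25 (V_new/V_old).
Step 2:
                   E          B          J          X
  I          0.04763      4.024    0.08538     0.1533
  C        -0.004139   -0.00207   0.006209   0.004139
  E          0.04349      4.022    0.09159     0.1574
  solve Keq expr → x = 0.00207; check Q = 0.002502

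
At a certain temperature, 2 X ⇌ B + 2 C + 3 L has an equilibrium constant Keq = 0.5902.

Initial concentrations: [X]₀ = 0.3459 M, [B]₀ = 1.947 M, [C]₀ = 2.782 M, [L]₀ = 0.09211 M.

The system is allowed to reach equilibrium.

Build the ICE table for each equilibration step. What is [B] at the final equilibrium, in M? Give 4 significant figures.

Q₀ = 0.09842 vs Keq = 0.5902 ⇒ Q<K, forward
Step 1:
                   X          B          C          L
  init        0.3459      1.947      2.782    0.09211
  Δ         -0.04005    0.02002    0.04005    0.06007
  eq          0.3059      1.967      2.822     0.1522
  solve Keq expr → x = 0.02002; check Q = 0.5902

[B]_eq = 1.967 M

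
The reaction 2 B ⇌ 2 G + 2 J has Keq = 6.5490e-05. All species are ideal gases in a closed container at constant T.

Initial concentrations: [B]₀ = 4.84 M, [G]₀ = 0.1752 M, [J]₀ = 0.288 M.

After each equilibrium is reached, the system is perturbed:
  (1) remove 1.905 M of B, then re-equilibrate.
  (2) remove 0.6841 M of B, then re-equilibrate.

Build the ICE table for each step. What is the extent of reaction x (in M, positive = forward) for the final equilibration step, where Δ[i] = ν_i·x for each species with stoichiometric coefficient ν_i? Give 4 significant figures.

x = -0.008586 M

Q₀ = 1.0868e-04 vs Keq = 6.5490e-05 ⇒ Q>K, reverse
Step 1:
                    B           G           J
  init           4.84      0.1752       0.288
  Δ           0.02531    -0.02531    -0.02531
  eq            4.865      0.1499      0.2627
  solve Keq expr → x = -0.01266; check Q = 6.5490e-05
Then remove 1.905 M of B.
Step 2:
                    B           G           J
  init           2.96      0.1499      0.2627
  Δ           0.04056    -0.04056    -0.04056
  eq            3.001      0.1093      0.2221
  solve Keq expr → x = -0.02028; check Q = 6.5490e-05
Then remove 0.6841 M of B.
Step 3:
                    B           G           J
  init          2.317      0.1093      0.2221
  Δ           0.01717    -0.01717    -0.01717
  eq            2.334     0.09216       0.205
  solve Keq expr → x = -0.008586; check Q = 6.5490e-05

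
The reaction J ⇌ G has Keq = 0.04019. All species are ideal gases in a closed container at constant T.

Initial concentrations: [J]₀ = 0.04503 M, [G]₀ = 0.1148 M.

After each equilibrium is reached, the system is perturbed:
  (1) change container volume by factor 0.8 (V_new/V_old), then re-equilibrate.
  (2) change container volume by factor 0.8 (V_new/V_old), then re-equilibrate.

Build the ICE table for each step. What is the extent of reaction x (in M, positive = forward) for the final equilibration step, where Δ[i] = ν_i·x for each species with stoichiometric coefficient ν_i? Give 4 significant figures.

Q₀ = 2.549 vs Keq = 0.04019 ⇒ Q>K, reverse
Step 1:
                  J         G
  I         0.04503    0.1148
  C          0.1086   -0.1086
  E          0.1537  0.006175
  solve Keq expr → x = -0.1086; check Q = 0.04019
Then change container volume by factor 0.8 (V_new/V_old).
Step 2:
                  J         G
  I          0.1921  0.007719
  C               0         0
  E          0.1921  0.007719
  solve Keq expr → x = 0; check Q = 0.04019
Then change container volume by factor 0.8 (V_new/V_old).
Step 3:
                  J         G
  I          0.2401  0.009649
  C               0         0
  E          0.2401  0.009649
  solve Keq expr → x = 0; check Q = 0.04019

x = 0 M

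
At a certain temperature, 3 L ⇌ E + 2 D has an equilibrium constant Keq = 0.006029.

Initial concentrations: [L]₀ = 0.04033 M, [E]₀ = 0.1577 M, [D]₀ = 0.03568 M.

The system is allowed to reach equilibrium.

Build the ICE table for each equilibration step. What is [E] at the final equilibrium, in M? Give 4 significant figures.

[E]_eq = 0.1425 M

Q₀ = 3.061 vs Keq = 0.006029 ⇒ Q>K, reverse
Step 1:
                  L         E         D
  init      0.04033    0.1577   0.03568
  Δ         0.04573  -0.01524  -0.03049
  eq        0.08606    0.1425  0.005194
  solve Keq expr → x = -0.01524; check Q = 0.006029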